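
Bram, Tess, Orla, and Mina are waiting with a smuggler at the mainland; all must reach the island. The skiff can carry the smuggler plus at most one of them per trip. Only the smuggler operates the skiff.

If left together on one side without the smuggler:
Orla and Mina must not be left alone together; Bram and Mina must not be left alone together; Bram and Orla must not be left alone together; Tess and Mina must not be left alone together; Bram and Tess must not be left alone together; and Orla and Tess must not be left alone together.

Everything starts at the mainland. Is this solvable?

No

Whatever the first load, the items left behind include a forbidden pair without the smuggler. No opening move is safe, so no plan exists.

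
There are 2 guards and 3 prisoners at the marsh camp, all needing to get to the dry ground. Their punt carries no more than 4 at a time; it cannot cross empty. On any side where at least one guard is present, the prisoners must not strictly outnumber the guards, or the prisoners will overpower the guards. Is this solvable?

The prisoners already outnumber the guards at the marsh camp before anyone moves, so the starting position itself is disallowed.

No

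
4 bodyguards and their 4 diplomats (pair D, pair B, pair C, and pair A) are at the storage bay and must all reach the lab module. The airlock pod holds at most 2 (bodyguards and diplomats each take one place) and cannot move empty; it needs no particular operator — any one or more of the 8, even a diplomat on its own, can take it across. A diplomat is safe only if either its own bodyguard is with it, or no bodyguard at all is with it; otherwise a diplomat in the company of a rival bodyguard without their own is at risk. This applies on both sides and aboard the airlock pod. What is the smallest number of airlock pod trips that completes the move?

Following every safe sequence of crossings from the start, the most of the 8 that can be at the lab module as the airlock pod arrives there on crossings 1, 3, 5 is 2, 3, 4 respectively; the best ever achieved is 4 of 8.
From crossing 7 on, no configuration arises that was not already reachable earlier: only 44 distinct safe configurations (who is on which side, and where the airlock pod is) can ever be reached, none of them has everyone across, and every continuation just revisits them. So no valid plan exists.

impossible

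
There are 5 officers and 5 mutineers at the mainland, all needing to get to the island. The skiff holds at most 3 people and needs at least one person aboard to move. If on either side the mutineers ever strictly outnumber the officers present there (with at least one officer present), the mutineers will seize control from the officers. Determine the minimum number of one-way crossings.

Counting alone: each trip to the island takes at most 3 across and each return brings at least 1 back, so after t trips out (and t−1 returns) at most 3t − (t−1) of the 10 are across; that first reaches 10 at t = 5, so at least 9 crossings are needed.
The safety rule pushes this higher. Following every safe sequence of crossings, the most of the 10 that can be at the island as the skiff arrives there on crossing 9 is 9 — never all 10.
So no plan with fewer than 11 crossings exists, and this one achieves 11:
1. 2 mutineers → the island.  (the mainland: 5O 3M; the island: 0O 2M)
2. 1 mutineer ← the mainland.  (the mainland: 5O 4M; the island: 0O 1M)
3. 3 mutineers → the island.  (the mainland: 5O 1M; the island: 0O 4M)
4. 1 mutineer ← the mainland.  (the mainland: 5O 2M; the island: 0O 3M)
5. 3 officers → the island.  (the mainland: 2O 2M; the island: 3O 3M)
6. 1 officer and 1 mutineer ← the mainland.  (the mainland: 3O 3M; the island: 2O 2M)
7. 3 officers → the island.  (the mainland: 0O 3M; the island: 5O 2M)
8. 1 mutineer ← the mainland.  (the mainland: 0O 4M; the island: 5O 1M)
9. 2 mutineers → the island.  (the mainland: 0O 2M; the island: 5O 3M)
10. 1 mutineer ← the mainland.  (the mainland: 0O 3M; the island: 5O 2M)
11. 3 mutineers → the island.  (the mainland: 0O 0M; the island: 5O 5M)

11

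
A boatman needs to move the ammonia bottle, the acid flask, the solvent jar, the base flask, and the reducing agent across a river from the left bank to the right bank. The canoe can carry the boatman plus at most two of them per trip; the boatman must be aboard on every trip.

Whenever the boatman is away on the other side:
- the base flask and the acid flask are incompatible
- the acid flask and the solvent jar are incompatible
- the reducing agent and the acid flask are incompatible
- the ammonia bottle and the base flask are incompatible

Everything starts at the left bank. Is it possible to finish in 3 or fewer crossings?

No

Counting alone: the boatman can take at most 2 across per trip to the right bank, so moving all 5 needs at least 3 loaded trips out, with a return between consecutive ones — at least 5 crossings.
Since 3 < 5, 3 crossings cannot be enough. (The shortest complete plan in fact takes 5:)
1. Boatman goes to the right bank with the acid flask and the ammonia bottle.  [the left bank: the base flask, the reducing agent, the solvent jar | the right bank: the acid flask, the ammonia bottle]
2. Boatman goes back to the left bank alone.  [the left bank: the base flask, the reducing agent, the solvent jar | the right bank: the acid flask, the ammonia bottle]
3. Boatman goes to the right bank with the reducing agent and the solvent jar.  [the left bank: the base flask | the right bank: the acid flask, the ammonia bottle, the reducing agent, the solvent jar]
4. Boatman goes back to the left bank with the acid flask.  [the left bank: the acid flask, the base flask | the right bank: the ammonia bottle, the reducing agent, the solvent jar]
5. Boatman goes to the right bank with the acid flask and the base flask.  [the left bank: — | the right bank: the acid flask, the ammonia bottle, the base flask, the reducing agent, the solvent jar]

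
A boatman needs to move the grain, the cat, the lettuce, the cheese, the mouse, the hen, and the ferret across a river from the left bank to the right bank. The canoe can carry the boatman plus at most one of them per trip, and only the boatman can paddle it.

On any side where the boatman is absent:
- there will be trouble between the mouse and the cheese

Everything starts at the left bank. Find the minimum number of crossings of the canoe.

13

Counting alone: the boatman can take at most 1 across per trip to the right bank, so moving all 7 needs at least 7 loaded trips out, with a return between consecutive ones — at least 13 crossings.
The plan below uses exactly 13 crossings, so it is optimal:
1. Boatman goes to the right bank with the cheese.  [the left bank: the cat, the ferret, the grain, the hen, the lettuce, the mouse | the right bank: the cheese]
2. Boatman goes back to the left bank alone.  [the left bank: the cat, the ferret, the grain, the hen, the lettuce, the mouse | the right bank: the cheese]
3. Boatman goes to the right bank with the grain.  [the left bank: the cat, the ferret, the hen, the lettuce, the mouse | the right bank: the cheese, the grain]
4. Boatman goes back to the left bank alone.  [the left bank: the cat, the ferret, the hen, the lettuce, the mouse | the right bank: the cheese, the grain]
5. Boatman goes to the right bank with the cat.  [the left bank: the ferret, the hen, the lettuce, the mouse | the right bank: the cat, the cheese, the grain]
6. Boatman goes back to the left bank alone.  [the left bank: the ferret, the hen, the lettuce, the mouse | the right bank: the cat, the cheese, the grain]
7. Boatman goes to the right bank with the lettuce.  [the left bank: the ferret, the hen, the mouse | the right bank: the cat, the cheese, the grain, the lettuce]
8. Boatman goes back to the left bank alone.  [the left bank: the ferret, the hen, the mouse | the right bank: the cat, the cheese, the grain, the lettuce]
9. Boatman goes to the right bank with the hen.  [the left bank: the ferret, the mouse | the right bank: the cat, the cheese, the grain, the hen, the lettuce]
10. Boatman goes back to the left bank alone.  [the left bank: the ferret, the mouse | the right bank: the cat, the cheese, the grain, the hen, the lettuce]
11. Boatman goes to the right bank with the ferret.  [the left bank: the mouse | the right bank: the cat, the cheese, the ferret, the grain, the hen, the lettuce]
12. Boatman goes back to the left bank alone.  [the left bank: the mouse | the right bank: the cat, the cheese, the ferret, the grain, the hen, the lettuce]
13. Boatman goes to the right bank with the mouse.  [the left bank: — | the right bank: the cat, the cheese, the ferret, the grain, the hen, the lettuce, the mouse]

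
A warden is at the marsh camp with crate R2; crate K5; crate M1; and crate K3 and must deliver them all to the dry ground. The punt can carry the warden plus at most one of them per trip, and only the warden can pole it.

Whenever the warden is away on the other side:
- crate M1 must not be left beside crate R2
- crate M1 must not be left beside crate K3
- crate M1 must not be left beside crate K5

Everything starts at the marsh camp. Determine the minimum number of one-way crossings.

impossible

Following every safe sequence of crossings from the start, the most of the 4 that can be at the dry ground as the punt arrives there on crossings 1, 3 is 1, 2 respectively; the best ever achieved is 2 of 4.
From crossing 5 on, no configuration arises that was not already reachable earlier: only 9 distinct safe configurations (who is on which side, and where the punt is) can ever be reached, none of them has everyone across, and every continuation just revisits them. So no valid plan exists.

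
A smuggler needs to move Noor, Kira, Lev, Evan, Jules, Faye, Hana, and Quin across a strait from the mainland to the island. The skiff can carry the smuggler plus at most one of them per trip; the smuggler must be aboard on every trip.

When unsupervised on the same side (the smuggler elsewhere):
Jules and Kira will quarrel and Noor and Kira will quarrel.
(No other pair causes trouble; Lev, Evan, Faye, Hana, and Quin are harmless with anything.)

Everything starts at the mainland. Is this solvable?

Yes

1. Smuggler goes to the island with Kira.
2. Smuggler goes back to the mainland alone.
3. Smuggler goes to the island with Noor.
4. Smuggler goes back to the mainland with Kira.
5. Smuggler goes to the island with Jules.
6. Smuggler goes back to the mainland alone.
7. Smuggler goes to the island with Lev.
8. Smuggler goes back to the mainland alone.
9. Smuggler goes to the island with Evan.
10. Smuggler goes back to the mainland alone.
11. Smuggler goes to the island with Faye.
12. Smuggler goes back to the mainland alone.
13. Smuggler goes to the island with Hana.
14. Smuggler goes back to the mainland alone.
15. Smuggler goes to the island with Quin.
16. Smuggler goes back to the mainland alone.
17. Smuggler goes to the island with Kira.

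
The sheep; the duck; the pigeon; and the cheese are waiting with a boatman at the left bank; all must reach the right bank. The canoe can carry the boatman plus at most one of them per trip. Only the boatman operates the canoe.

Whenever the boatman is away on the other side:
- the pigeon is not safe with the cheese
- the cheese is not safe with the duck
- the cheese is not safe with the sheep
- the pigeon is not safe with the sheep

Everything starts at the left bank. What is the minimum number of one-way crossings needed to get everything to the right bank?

impossible

Whatever the first load, the items left behind include a forbidden pair without the boatman. No opening move is safe, so no plan exists.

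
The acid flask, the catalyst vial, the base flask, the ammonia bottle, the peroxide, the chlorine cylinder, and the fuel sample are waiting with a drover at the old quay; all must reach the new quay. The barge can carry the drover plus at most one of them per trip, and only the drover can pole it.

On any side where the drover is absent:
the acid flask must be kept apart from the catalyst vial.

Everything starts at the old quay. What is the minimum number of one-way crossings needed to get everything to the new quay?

13

Counting alone: the drover can take at most 1 across per trip to the new quay, so moving all 7 needs at least 7 loaded trips out, with a return between consecutive ones — at least 13 crossings.
The plan below uses exactly 13 crossings, so it is optimal:
1. Drover goes to the new quay with the acid flask.
2. Drover goes back to the old quay alone.
3. Drover goes to the new quay with the base flask.
4. Drover goes back to the old quay alone.
5. Drover goes to the new quay with the ammonia bottle.
6. Drover goes back to the old quay alone.
7. Drover goes to the new quay with the peroxide.
8. Drover goes back to the old quay alone.
9. Drover goes to the new quay with the chlorine cylinder.
10. Drover goes back to the old quay alone.
11. Drover goes to the new quay with the fuel sample.
12. Drover goes back to the old quay alone.
13. Drover goes to the new quay with the catalyst vial.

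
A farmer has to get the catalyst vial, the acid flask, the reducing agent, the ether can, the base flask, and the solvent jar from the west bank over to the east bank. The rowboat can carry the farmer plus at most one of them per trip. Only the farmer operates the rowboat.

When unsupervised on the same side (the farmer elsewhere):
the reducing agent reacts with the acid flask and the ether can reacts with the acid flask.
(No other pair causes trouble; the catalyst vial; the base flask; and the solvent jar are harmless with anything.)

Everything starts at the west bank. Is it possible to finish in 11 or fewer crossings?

No

Counting alone: the farmer can take at most 1 across per trip to the east bank, so moving all 6 needs at least 6 loaded trips out, with a return between consecutive ones — at least 11 crossings.
The safety rule pushes this higher. Following every safe sequence of crossings, the most of the 6 that can be at the east bank as the rowboat arrives there on crossing 11 is 5 — never all 6.
So the move cannot be finished within 11 crossings. (The shortest complete plan takes 13:)
1. Farmer goes to the east bank with the acid flask.
2. Farmer goes back to the west bank alone.
3. Farmer goes to the east bank with the catalyst vial.
4. Farmer goes back to the west bank alone.
5. Farmer goes to the east bank with the reducing agent.
6. Farmer goes back to the west bank with the acid flask.
7. Farmer goes to the east bank with the ether can.
8. Farmer goes back to the west bank alone.
9. Farmer goes to the east bank with the base flask.
10. Farmer goes back to the west bank alone.
11. Farmer goes to the east bank with the solvent jar.
12. Farmer goes back to the west bank alone.
13. Farmer goes to the east bank with the acid flask.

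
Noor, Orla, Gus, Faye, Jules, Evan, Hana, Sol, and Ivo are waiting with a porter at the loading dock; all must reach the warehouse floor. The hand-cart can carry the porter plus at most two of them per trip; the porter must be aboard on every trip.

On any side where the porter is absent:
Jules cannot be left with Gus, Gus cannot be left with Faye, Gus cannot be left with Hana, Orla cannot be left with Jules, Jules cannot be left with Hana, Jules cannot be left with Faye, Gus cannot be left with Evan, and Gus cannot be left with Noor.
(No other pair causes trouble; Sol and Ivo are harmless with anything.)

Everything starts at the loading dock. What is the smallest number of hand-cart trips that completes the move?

15

Counting alone: the porter can take at most 2 across per trip to the warehouse floor, so moving all 9 needs at least 5 loaded trips out, with a return between consecutive ones — at least 9 crossings.
The safety rule pushes this higher. Following every safe sequence of crossings, the most of the 9 that can be at the warehouse floor as the hand-cart arrives there on crossings 9, 11, 13 is 6, 7, 8 respectively — never all 9.
So no plan with fewer than 15 crossings exists, and this one achieves 15:
1. Porter goes to the warehouse floor with Gus and Jules.  [the loading dock: Evan, Faye, Hana, Ivo, Noor, Orla, Sol | the warehouse floor: Gus, Jules]
2. Porter goes back to the loading dock with Gus.  [the loading dock: Evan, Faye, Gus, Hana, Ivo, Noor, Orla, Sol | the warehouse floor: Jules]
3. Porter goes to the warehouse floor with Gus and Noor.  [the loading dock: Evan, Faye, Hana, Ivo, Orla, Sol | the warehouse floor: Gus, Jules, Noor]
4. Porter goes back to the loading dock with Gus.  [the loading dock: Evan, Faye, Gus, Hana, Ivo, Orla, Sol | the warehouse floor: Jules, Noor]
5. Porter goes to the warehouse floor with Evan and Gus.  [the loading dock: Faye, Hana, Ivo, Orla, Sol | the warehouse floor: Evan, Gus, Jules, Noor]
6. Porter goes back to the loading dock with Gus.  [the loading dock: Faye, Gus, Hana, Ivo, Orla, Sol | the warehouse floor: Evan, Jules, Noor]
7. Porter goes to the warehouse floor with Gus and Sol.  [the loading dock: Faye, Hana, Ivo, Orla | the warehouse floor: Evan, Gus, Jules, Noor, Sol]
8. Porter goes back to the loading dock with Gus.  [the loading dock: Faye, Gus, Hana, Ivo, Orla | the warehouse floor: Evan, Jules, Noor, Sol]
9. Porter goes to the warehouse floor with Gus and Ivo.  [the loading dock: Faye, Hana, Orla | the warehouse floor: Evan, Gus, Ivo, Jules, Noor, Sol]
10. Porter goes back to the loading dock with Gus.  [the loading dock: Faye, Gus, Hana, Orla | the warehouse floor: Evan, Ivo, Jules, Noor, Sol]
11. Porter goes to the warehouse floor with Faye and Hana.  [the loading dock: Gus, Orla | the warehouse floor: Evan, Faye, Hana, Ivo, Jules, Noor, Sol]
12. Porter goes back to the loading dock with Jules.  [the loading dock: Gus, Jules, Orla | the warehouse floor: Evan, Faye, Hana, Ivo, Noor, Sol]
13. Porter goes to the warehouse floor with Gus and Orla.  [the loading dock: Jules | the warehouse floor: Evan, Faye, Gus, Hana, Ivo, Noor, Orla, Sol]
14. Porter goes back to the loading dock with Gus.  [the loading dock: Gus, Jules | the warehouse floor: Evan, Faye, Hana, Ivo, Noor, Orla, Sol]
15. Porter goes to the warehouse floor with Gus and Jules.  [the loading dock: — | the warehouse floor: Evan, Faye, Gus, Hana, Ivo, Jules, Noor, Orla, Sol]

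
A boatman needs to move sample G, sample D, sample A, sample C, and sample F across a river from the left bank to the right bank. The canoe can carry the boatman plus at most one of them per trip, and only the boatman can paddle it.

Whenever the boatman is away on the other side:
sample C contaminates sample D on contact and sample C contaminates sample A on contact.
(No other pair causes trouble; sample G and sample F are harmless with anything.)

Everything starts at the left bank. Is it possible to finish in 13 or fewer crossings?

Yes — this plan uses 11 crossings (≤ 13):
1. Boatman goes to the right bank with sample C.  [the left bank: sample A, sample D, sample F, sample G | the right bank: sample C]
2. Boatman goes back to the left bank alone.  [the left bank: sample A, sample D, sample F, sample G | the right bank: sample C]
3. Boatman goes to the right bank with sample G.  [the left bank: sample A, sample D, sample F | the right bank: sample C, sample G]
4. Boatman goes back to the left bank alone.  [the left bank: sample A, sample D, sample F | the right bank: sample C, sample G]
5. Boatman goes to the right bank with sample D.  [the left bank: sample A, sample F | the right bank: sample C, sample D, sample G]
6. Boatman goes back to the left bank with sample C.  [the left bank: sample A, sample C, sample F | the right bank: sample D, sample G]
7. Boatman goes to the right bank with sample A.  [the left bank: sample C, sample F | the right bank: sample A, sample D, sample G]
8. Boatman goes back to the left bank alone.  [the left bank: sample C, sample F | the right bank: sample A, sample D, sample G]
9. Boatman goes to the right bank with sample F.  [the left bank: sample C | the right bank: sample A, sample D, sample F, sample G]
10. Boatman goes back to the left bank alone.  [the left bank: sample C | the right bank: sample A, sample D, sample F, sample G]
11. Boatman goes to the right bank with sample C.  [the left bank: — | the right bank: sample A, sample C, sample D, sample F, sample G]

Yes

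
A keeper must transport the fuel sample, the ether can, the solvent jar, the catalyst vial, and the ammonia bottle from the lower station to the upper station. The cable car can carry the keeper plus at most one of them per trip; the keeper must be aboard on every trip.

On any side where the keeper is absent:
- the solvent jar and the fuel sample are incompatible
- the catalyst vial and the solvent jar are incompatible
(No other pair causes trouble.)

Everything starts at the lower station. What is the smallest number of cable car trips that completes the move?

Counting alone: the keeper can take at most 1 across per trip to the upper station, so moving all 5 needs at least 5 loaded trips out, with a return between consecutive ones — at least 9 crossings.
The safety rule pushes this higher. Following every safe sequence of crossings, the most of the 5 that can be at the upper station as the cable car arrives there on crossing 9 is 4 — never all 5.
So no plan with fewer than 11 crossings exists, and this one achieves 11:
1. Keeper goes to the upper station with the solvent jar.  [the lower station: the ammonia bottle, the catalyst vial, the ether can, the fuel sample | the upper station: the solvent jar]
2. Keeper goes back to the lower station alone.  [the lower station: the ammonia bottle, the catalyst vial, the ether can, the fuel sample | the upper station: the solvent jar]
3. Keeper goes to the upper station with the fuel sample.  [the lower station: the ammonia bottle, the catalyst vial, the ether can | the upper station: the fuel sample, the solvent jar]
4. Keeper goes back to the lower station with the solvent jar.  [the lower station: the ammonia bottle, the catalyst vial, the ether can, the solvent jar | the upper station: the fuel sample]
5. Keeper goes to the upper station with the catalyst vial.  [the lower station: the ammonia bottle, the ether can, the solvent jar | the upper station: the catalyst vial, the fuel sample]
6. Keeper goes back to the lower station alone.  [the lower station: the ammonia bottle, the ether can, the solvent jar | the upper station: the catalyst vial, the fuel sample]
7. Keeper goes to the upper station with the ether can.  [the lower station: the ammonia bottle, the solvent jar | the upper station: the catalyst vial, the ether can, the fuel sample]
8. Keeper goes back to the lower station alone.  [the lower station: the ammonia bottle, the solvent jar | the upper station: the catalyst vial, the ether can, the fuel sample]
9. Keeper goes to the upper station with the ammonia bottle.  [the lower station: the solvent jar | the upper station: the ammonia bottle, the catalyst vial, the ether can, the fuel sample]
10. Keeper goes back to the lower station alone.  [the lower station: the solvent jar | the upper station: the ammonia bottle, the catalyst vial, the ether can, the fuel sample]
11. Keeper goes to the upper station with the solvent jar.  [the lower station: — | the upper station: the ammonia bottle, the catalyst vial, the ether can, the fuel sample, the solvent jar]

11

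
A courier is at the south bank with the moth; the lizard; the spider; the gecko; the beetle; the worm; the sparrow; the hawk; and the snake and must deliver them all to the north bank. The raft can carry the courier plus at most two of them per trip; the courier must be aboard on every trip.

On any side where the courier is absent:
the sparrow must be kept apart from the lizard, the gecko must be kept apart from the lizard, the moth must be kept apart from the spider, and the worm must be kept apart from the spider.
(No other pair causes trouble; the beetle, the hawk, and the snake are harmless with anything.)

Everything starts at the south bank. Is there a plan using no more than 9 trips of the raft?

No

Counting alone: the courier can take at most 2 across per trip to the north bank, so moving all 9 needs at least 5 loaded trips out, with a return between consecutive ones — at least 9 crossings.
The safety rule pushes this higher. Following every safe sequence of crossings, the most of the 9 that can be at the north bank as the raft arrives there on crossing 9 is 8 — never all 9.
So the move cannot be finished within 9 crossings. (The shortest complete plan takes 11:)
1. Courier goes to the north bank with the lizard and the spider.  [the south bank: the beetle, the gecko, the hawk, the moth, the snake, the sparrow, the worm | the north bank: the lizard, the spider]
2. Courier goes back to the south bank alone.  [the south bank: the beetle, the gecko, the hawk, the moth, the snake, the sparrow, the worm | the north bank: the lizard, the spider]
3. Courier goes to the north bank with the moth.  [the south bank: the beetle, the gecko, the hawk, the snake, the sparrow, the worm | the north bank: the lizard, the moth, the spider]
4. Courier goes back to the south bank with the spider.  [the south bank: the beetle, the gecko, the hawk, the snake, the sparrow, the spider, the worm | the north bank: the lizard, the moth]
5. Courier goes to the north bank with the gecko and the worm.  [the south bank: the beetle, the hawk, the snake, the sparrow, the spider | the north bank: the gecko, the lizard, the moth, the worm]
6. Courier goes back to the south bank with the lizard.  [the south bank: the beetle, the hawk, the lizard, the snake, the sparrow, the spider | the north bank: the gecko, the moth, the worm]
7. Courier goes to the north bank with the beetle and the sparrow.  [the south bank: the hawk, the lizard, the snake, the spider | the north bank: the beetle, the gecko, the moth, the sparrow, the worm]
8. Courier goes back to the south bank alone.  [the south bank: the hawk, the lizard, the snake, the spider | the north bank: the beetle, the gecko, the moth, the sparrow, the worm]
9. Courier goes to the north bank with the hawk and the snake.  [the south bank: the lizard, the spider | the north bank: the beetle, the gecko, the hawk, the moth, the snake, the sparrow, the worm]
10. Courier goes back to the south bank alone.  [the south bank: the lizard, the spider | the north bank: the beetle, the gecko, the hawk, the moth, the snake, the sparrow, the worm]
11. Courier goes to the north bank with the lizard and the spider.  [the south bank: — | the north bank: the beetle, the gecko, the hawk, the lizard, the moth, the snake, the sparrow, the spider, the worm]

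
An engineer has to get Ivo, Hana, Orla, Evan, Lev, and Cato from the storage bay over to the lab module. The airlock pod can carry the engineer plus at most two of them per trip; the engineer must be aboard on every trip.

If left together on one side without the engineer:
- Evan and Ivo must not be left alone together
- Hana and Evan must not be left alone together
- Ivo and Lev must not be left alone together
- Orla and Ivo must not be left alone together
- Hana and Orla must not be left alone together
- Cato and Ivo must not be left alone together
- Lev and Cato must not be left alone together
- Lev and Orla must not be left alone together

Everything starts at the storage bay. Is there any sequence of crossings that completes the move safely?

No

Whatever the first load, the items left behind include a forbidden pair without the engineer. No opening move is safe, so no plan exists.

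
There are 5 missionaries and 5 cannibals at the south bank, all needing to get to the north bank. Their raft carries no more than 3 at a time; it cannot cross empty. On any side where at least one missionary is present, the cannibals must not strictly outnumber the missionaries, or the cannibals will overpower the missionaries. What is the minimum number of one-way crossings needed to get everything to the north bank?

11

Counting alone: each trip to the north bank takes at most 3 across and each return brings at least 1 back, so after t trips out (and t−1 returns) at most 3t − (t−1) of the 10 are across; that first reaches 10 at t = 5, so at least 9 crossings are needed.
The safety rule pushes this higher. Following every safe sequence of crossings, the most of the 10 that can be at the north bank as the raft arrives there on crossing 9 is 9 — never all 10.
So no plan with fewer than 11 crossings exists, and this one achieves 11:
1. 2 cannibals → the north bank.  (the south bank: 5M 3C; the north bank: 0M 2C)
2. 1 cannibal ← the south bank.  (the south bank: 5M 4C; the north bank: 0M 1C)
3. 3 cannibals → the north bank.  (the south bank: 5M 1C; the north bank: 0M 4C)
4. 1 cannibal ← the south bank.  (the south bank: 5M 2C; the north bank: 0M 3C)
5. 3 missionaries → the north bank.  (the south bank: 2M 2C; the north bank: 3M 3C)
6. 1 missionary and 1 cannibal ← the south bank.  (the south bank: 3M 3C; the north bank: 2M 2C)
7. 3 missionaries → the north bank.  (the south bank: 0M 3C; the north bank: 5M 2C)
8. 1 cannibal ← the south bank.  (the south bank: 0M 4C; the north bank: 5M 1C)
9. 2 cannibals → the north bank.  (the south bank: 0M 2C; the north bank: 5M 3C)
10. 1 cannibal ← the south bank.  (the south bank: 0M 3C; the north bank: 5M 2C)
11. 3 cannibals → the north bank.  (the south bank: 0M 0C; the north bank: 5M 5C)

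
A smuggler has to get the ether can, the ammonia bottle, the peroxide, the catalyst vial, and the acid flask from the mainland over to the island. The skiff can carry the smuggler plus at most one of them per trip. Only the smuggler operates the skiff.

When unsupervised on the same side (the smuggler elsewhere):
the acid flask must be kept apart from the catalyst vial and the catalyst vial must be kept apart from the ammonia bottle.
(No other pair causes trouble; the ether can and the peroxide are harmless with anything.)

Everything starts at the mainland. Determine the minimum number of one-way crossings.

11

Counting alone: the smuggler can take at most 1 across per trip to the island, so moving all 5 needs at least 5 loaded trips out, with a return between consecutive ones — at least 9 crossings.
The safety rule pushes this higher. Following every safe sequence of crossings, the most of the 5 that can be at the island as the skiff arrives there on crossing 9 is 4 — never all 5.
So no plan with fewer than 11 crossings exists, and this one achieves 11:
1. Smuggler goes to the island with the catalyst vial.  [the mainland: the acid flask, the ammonia bottle, the ether can, the peroxide | the island: the catalyst vial]
2. Smuggler goes back to the mainland alone.  [the mainland: the acid flask, the ammonia bottle, the ether can, the peroxide | the island: the catalyst vial]
3. Smuggler goes to the island with the ether can.  [the mainland: the acid flask, the ammonia bottle, the peroxide | the island: the catalyst vial, the ether can]
4. Smuggler goes back to the mainland alone.  [the mainland: the acid flask, the ammonia bottle, the peroxide | the island: the catalyst vial, the ether can]
5. Smuggler goes to the island with the ammonia bottle.  [the mainland: the acid flask, the peroxide | the island: the ammonia bottle, the catalyst vial, the ether can]
6. Smuggler goes back to the mainland with the catalyst vial.  [the mainland: the acid flask, the catalyst vial, the peroxide | the island: the ammonia bottle, the ether can]
7. Smuggler goes to the island with the acid flask.  [the mainland: the catalyst vial, the peroxide | the island: the acid flask, the ammonia bottle, the ether can]
8. Smuggler goes back to the mainland alone.  [the mainland: the catalyst vial, the peroxide | the island: the acid flask, the ammonia bottle, the ether can]
9. Smuggler goes to the island with the peroxide.  [the mainland: the catalyst vial | the island: the acid flask, the ammonia bottle, the ether can, the peroxide]
10. Smuggler goes back to the mainland alone.  [the mainland: the catalyst vial | the island: the acid flask, the ammonia bottle, the ether can, the peroxide]
11. Smuggler goes to the island with the catalyst vial.  [the mainland: — | the island: the acid flask, the ammonia bottle, the catalyst vial, the ether can, the peroxide]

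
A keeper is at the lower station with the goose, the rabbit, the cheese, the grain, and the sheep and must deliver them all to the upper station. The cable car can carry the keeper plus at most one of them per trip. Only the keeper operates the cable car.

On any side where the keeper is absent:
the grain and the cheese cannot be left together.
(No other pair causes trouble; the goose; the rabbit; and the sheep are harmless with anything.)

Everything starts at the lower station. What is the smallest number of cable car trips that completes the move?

Counting alone: the keeper can take at most 1 across per trip to the upper station, so moving all 5 needs at least 5 loaded trips out, with a return between consecutive ones — at least 9 crossings.
The plan below uses exactly 9 crossings, so it is optimal:
1. Keeper goes to the upper station with the cheese.  [the lower station: the goose, the grain, the rabbit, the sheep | the upper station: the cheese]
2. Keeper goes back to the lower station alone.  [the lower station: the goose, the grain, the rabbit, the sheep | the upper station: the cheese]
3. Keeper goes to the upper station with the goose.  [the lower station: the grain, the rabbit, the sheep | the upper station: the cheese, the goose]
4. Keeper goes back to the lower station alone.  [the lower station: the grain, the rabbit, the sheep | the upper station: the cheese, the goose]
5. Keeper goes to the upper station with the rabbit.  [the lower station: the grain, the sheep | the upper station: the cheese, the goose, the rabbit]
6. Keeper goes back to the lower station alone.  [the lower station: the grain, the sheep | the upper station: the cheese, the goose, the rabbit]
7. Keeper goes to the upper station with the sheep.  [the lower station: the grain | the upper station: the cheese, the goose, the rabbit, the sheep]
8. Keeper goes back to the lower station alone.  [the lower station: the grain | the upper station: the cheese, the goose, the rabbit, the sheep]
9. Keeper goes to the upper station with the grain.  [the lower station: — | the upper station: the cheese, the goose, the grain, the rabbit, the sheep]

9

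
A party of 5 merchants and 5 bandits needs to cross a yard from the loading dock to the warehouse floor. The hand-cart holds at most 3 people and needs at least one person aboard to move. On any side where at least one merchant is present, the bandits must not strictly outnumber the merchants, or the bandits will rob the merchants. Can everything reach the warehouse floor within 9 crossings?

No

Counting alone: each trip to the warehouse floor takes at most 3 across and each return brings at least 1 back, so after t trips out (and t−1 returns) at most 3t − (t−1) of the 10 are across; that first reaches 10 at t = 5, so at least 9 crossings are needed.
The safety rule pushes this higher. Following every safe sequence of crossings, the most of the 10 that can be at the warehouse floor as the hand-cart arrives there on crossing 9 is 9 — never all 10.
So the move cannot be finished within 9 crossings. (The shortest complete plan takes 11:)
1. 2 bandits → the warehouse floor.  (the loading dock: 5M 3B; the warehouse floor: 0M 2B)
2. 1 bandit ← the loading dock.  (the loading dock: 5M 4B; the warehouse floor: 0M 1B)
3. 3 bandits → the warehouse floor.  (the loading dock: 5M 1B; the warehouse floor: 0M 4B)
4. 1 bandit ← the loading dock.  (the loading dock: 5M 2B; the warehouse floor: 0M 3B)
5. 3 merchants → the warehouse floor.  (the loading dock: 2M 2B; the warehouse floor: 3M 3B)
6. 1 merchant and 1 bandit ← the loading dock.  (the loading dock: 3M 3B; the warehouse floor: 2M 2B)
7. 3 merchants → the warehouse floor.  (the loading dock: 0M 3B; the warehouse floor: 5M 2B)
8. 1 bandit ← the loading dock.  (the loading dock: 0M 4B; the warehouse floor: 5M 1B)
9. 2 bandits → the warehouse floor.  (the loading dock: 0M 2B; the warehouse floor: 5M 3B)
10. 1 bandit ← the loading dock.  (the loading dock: 0M 3B; the warehouse floor: 5M 2B)
11. 3 bandits → the warehouse floor.  (the loading dock: 0M 0B; the warehouse floor: 5M 5B)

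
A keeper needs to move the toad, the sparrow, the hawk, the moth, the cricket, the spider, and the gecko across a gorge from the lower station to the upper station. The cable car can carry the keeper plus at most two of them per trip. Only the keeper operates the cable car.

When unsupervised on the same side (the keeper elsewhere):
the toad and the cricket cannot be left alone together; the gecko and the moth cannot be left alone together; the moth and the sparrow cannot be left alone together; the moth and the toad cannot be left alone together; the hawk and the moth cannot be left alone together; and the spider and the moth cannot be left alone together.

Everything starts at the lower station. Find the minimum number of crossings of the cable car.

Counting alone: the keeper can take at most 2 across per trip to the upper station, so moving all 7 needs at least 4 loaded trips out, with a return between consecutive ones — at least 7 crossings.
The safety rule pushes this higher. Following every safe sequence of crossings, the most of the 7 that can be at the upper station as the cable car arrives there on crossing 7 is 6 — never all 7.
So no plan with fewer than 9 crossings exists, and this one achieves 9:
1. Keeper goes to the upper station with the moth and the toad.  [the lower station: the cricket, the gecko, the hawk, the sparrow, the spider | the upper station: the moth, the toad]
2. Keeper goes back to the lower station with the toad.  [the lower station: the cricket, the gecko, the hawk, the sparrow, the spider, the toad | the upper station: the moth]
3. Keeper goes to the upper station with the sparrow and the toad.  [the lower station: the cricket, the gecko, the hawk, the spider | the upper station: the moth, the sparrow, the toad]
4. Keeper goes back to the lower station with the moth.  [the lower station: the cricket, the gecko, the hawk, the moth, the spider | the upper station: the sparrow, the toad]
5. Keeper goes to the upper station with the hawk and the moth.  [the lower station: the cricket, the gecko, the spider | the upper station: the hawk, the moth, the sparrow, the toad]
6. Keeper goes back to the lower station with the moth.  [the lower station: the cricket, the gecko, the moth, the spider | the upper station: the hawk, the sparrow, the toad]
7. Keeper goes to the upper station with the gecko and the spider.  [the lower station: the cricket, the moth | the upper station: the gecko, the hawk, the sparrow, the spider, the toad]
8. Keeper goes back to the lower station alone.  [the lower station: the cricket, the moth | the upper station: the gecko, the hawk, the sparrow, the spider, the toad]
9. Keeper goes to the upper station with the cricket and the moth.  [the lower station: — | the upper station: the cricket, the gecko, the hawk, the moth, the sparrow, the spider, the toad]

9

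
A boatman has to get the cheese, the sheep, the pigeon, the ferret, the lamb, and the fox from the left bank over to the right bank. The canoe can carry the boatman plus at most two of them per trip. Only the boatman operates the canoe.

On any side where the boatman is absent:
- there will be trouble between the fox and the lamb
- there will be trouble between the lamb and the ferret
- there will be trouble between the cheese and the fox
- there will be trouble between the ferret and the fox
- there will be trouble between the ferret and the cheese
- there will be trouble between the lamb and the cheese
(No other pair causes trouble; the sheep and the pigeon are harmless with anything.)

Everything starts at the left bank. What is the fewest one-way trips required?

Whatever the first load, the items left behind include a forbidden pair without the boatman. No opening move is safe, so no plan exists.

impossible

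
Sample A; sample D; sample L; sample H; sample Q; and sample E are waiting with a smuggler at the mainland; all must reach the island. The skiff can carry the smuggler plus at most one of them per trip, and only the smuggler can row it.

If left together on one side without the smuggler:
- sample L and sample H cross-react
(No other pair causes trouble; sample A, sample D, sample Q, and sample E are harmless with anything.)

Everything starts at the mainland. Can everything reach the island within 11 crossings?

Yes

Yes — this plan uses 11 crossings (≤ 11):
1. Smuggler goes to the island with sample L.
2. Smuggler goes back to the mainland alone.
3. Smuggler goes to the island with sample A.
4. Smuggler goes back to the mainland alone.
5. Smuggler goes to the island with sample D.
6. Smuggler goes back to the mainland alone.
7. Smuggler goes to the island with sample Q.
8. Smuggler goes back to the mainland alone.
9. Smuggler goes to the island with sample E.
10. Smuggler goes back to the mainland alone.
11. Smuggler goes to the island with sample H.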